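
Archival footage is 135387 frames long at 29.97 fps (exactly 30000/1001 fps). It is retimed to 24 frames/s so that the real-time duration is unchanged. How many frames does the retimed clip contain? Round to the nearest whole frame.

Frames at target rate = 135387 × (24) / (30000/1001) = 135522387/1250 ≈ 108417.910.
Nearest whole frame: 108418.

108418 frames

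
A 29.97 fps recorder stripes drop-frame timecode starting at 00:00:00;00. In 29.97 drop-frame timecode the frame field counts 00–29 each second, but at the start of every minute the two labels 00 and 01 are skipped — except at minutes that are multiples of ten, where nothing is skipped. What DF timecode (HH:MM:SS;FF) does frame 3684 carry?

00:02:02;28

Ten DF minutes hold 17982 frames, so frame 3684 lies in block 0 (frames 0–17981) with 3684 frames into that block.
The block's first minute is 1800 frames and the rest 1798 each; 3684 frames reaches minute 2, so 0 × 18 + 2 × 2 = 4 labels have been skipped so far.
Adding those back, label number 3684 + 4 = 3688 at 30 labels/s is 122 s + 28 f = 0 h 2 min 2 s frame 28, i.e. 00:02:02;28.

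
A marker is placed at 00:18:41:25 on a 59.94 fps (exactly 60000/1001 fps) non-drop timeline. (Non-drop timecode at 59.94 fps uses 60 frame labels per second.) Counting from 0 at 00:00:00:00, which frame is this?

Total seconds to the label: (0 × 3600 + 18 × 60 + 41) = 1121.
Frame index = 1121 × 60 + 25 = 67285.

frame 67285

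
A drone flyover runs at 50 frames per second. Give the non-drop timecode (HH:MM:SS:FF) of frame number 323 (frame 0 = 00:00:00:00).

323 ÷ 50 = 6 full seconds, remainder 23 frames.
6 s = 0 h 0 min 6 s.
Timecode: 00:00:06:23.

00:00:06:23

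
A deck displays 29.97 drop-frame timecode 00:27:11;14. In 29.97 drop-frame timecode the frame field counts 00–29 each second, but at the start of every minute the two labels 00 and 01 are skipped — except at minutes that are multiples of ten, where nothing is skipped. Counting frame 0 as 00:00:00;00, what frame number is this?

As if non-drop at 30 labels/s: (0 × 3600 + 27 × 60 + 11) × 30 + 14 = 48944.
Minute boundaries passed: 27; those not divisible by 10: 27 − 2 = 25; dropped labels = 2 × 25 = 50.
Actual frame index = 48944 − 50 = 48894.

48894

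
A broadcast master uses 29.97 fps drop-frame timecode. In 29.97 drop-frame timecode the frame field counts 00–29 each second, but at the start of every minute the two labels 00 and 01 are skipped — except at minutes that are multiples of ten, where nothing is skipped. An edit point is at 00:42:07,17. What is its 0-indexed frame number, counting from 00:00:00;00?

Complete 10-minute blocks: 4, each 17982 frames → 71928.
Remaining 2 whole minutes in the current block: 1800 + 1 × 1798 = 3598 frames.
Within the current minute: 7 × 30 + 17 − 2 = 225 (labels ;00/;01 skipped at this minute). Total = 71928 + 3598 + 225 = 75751.

75751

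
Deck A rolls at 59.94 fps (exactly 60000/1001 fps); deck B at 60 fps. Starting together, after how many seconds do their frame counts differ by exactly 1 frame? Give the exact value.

The gap grows by |60 − 60000/1001| = 60/1001 frames per second.
Time for a 1-frame gap: 1 ÷ (60/1001) = 1001/60 s.

1001/60 seconds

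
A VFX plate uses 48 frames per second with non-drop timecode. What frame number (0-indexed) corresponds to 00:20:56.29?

Total seconds to the label: (0 × 3600 + 20 × 60 + 56) = 1256.
Frame index = 1256 × 48 + 29 = 60317.

frame 60317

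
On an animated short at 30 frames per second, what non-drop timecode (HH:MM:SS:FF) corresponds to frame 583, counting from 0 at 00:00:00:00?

583 ÷ 30 = 19 full seconds, remainder 13 frames.
19 s = 0 h 0 min 19 s.
Timecode: 00:00:19:13.

00:00:19:13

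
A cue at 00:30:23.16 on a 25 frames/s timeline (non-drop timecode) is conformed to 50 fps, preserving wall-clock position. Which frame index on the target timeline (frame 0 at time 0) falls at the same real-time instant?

frame 91182

Source frame index: (0×3600 + 30×60 + 23) × 25 + 16 = 45591.
Real time: 45591 / (25) = 45591/25 s.
Target frame: (45591/25) × (50) = 91182.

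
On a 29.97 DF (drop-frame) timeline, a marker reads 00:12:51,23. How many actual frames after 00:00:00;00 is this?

23131

Complete 10-minute blocks: 1, each 17982 frames → 17982.
Remaining 2 whole minutes in the current block: 1800 + 1 × 1798 = 3598 frames.
Within the current minute: 51 × 30 + 23 − 2 = 1551 (labels ;00/;01 skipped at this minute). Total = 17982 + 3598 + 1551 = 23131.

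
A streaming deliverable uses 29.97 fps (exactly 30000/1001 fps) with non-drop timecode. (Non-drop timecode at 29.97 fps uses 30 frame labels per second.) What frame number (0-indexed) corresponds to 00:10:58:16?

Total seconds to the label: (0 × 3600 + 10 × 60 + 58) = 658.
Frame index = 658 × 30 + 16 = 19756.

frame 19756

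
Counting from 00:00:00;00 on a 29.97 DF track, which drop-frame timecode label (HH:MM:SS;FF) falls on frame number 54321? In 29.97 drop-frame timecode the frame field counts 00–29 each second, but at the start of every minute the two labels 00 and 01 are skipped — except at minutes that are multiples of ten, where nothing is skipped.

00:30:12;15

Ten DF minutes hold 17982 frames, so frame 54321 lies in block 3 (frames 53946–71927) with 375 frames into that block.
The block's first minute is 1800 frames and the rest 1798 each; 375 frames reaches minute 0, so 3 × 18 + 0 × 2 = 54 labels have been skipped so far.
Adding those back, label number 54321 + 54 = 54375 at 30 labels/s is 1812 s + 15 f = 0 h 30 min 12 s frame 15, i.e. 00:30:12;15.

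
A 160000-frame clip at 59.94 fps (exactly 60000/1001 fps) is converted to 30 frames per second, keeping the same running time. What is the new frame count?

Target frames = source frames × (target rate / source rate) = 160000 × (30)/(60000/1001) = 160000 × 1001/2000 = 80080.

80080 frames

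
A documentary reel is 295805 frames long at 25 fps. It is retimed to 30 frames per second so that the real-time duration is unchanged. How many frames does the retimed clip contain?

354966 frames

Target frames = source frames × (target rate / source rate) = 295805 × (30)/(25) = 295805 × 6/5 = 354966.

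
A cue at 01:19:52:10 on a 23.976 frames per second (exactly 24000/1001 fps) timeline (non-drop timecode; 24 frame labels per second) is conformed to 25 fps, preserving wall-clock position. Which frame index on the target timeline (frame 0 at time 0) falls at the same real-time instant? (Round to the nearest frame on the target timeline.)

frame 119930

Source frame index: (1×3600 + 19×60 + 52) × 24 + 10 = 115018.
Real time: 115018 / (24000/1001) = 57566509/12000 s.
Target frame: (57566509/12000) × (25) = 57566509/480 ≈ 119930.227 → 119930.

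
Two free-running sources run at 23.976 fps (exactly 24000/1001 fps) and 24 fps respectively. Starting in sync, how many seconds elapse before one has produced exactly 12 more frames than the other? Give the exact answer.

500.5 seconds

The gap grows by |24 − 24000/1001| = 24/1001 frames per second.
Time for a 12-frame gap: 12 ÷ (24/1001) = 500.5 s.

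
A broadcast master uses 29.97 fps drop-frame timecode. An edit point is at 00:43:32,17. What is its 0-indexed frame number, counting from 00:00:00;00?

78299

Complete 10-minute blocks: 4, each 17982 frames → 71928.
Remaining 3 whole minutes in the current block: 1800 + 2 × 1798 = 5396 frames.
Within the current minute: 32 × 30 + 17 − 2 = 975 (labels ;00/;01 skipped at this minute). Total = 71928 + 5396 + 975 = 78299.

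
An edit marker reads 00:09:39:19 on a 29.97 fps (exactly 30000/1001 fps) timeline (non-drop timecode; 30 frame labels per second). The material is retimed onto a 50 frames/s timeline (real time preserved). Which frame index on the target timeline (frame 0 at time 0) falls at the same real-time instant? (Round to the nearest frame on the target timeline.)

Source frame index: (0×3600 + 9×60 + 39) × 30 + 19 = 17389.
Real time: 17389 / (30000/1001) = 17406389/30000 s.
Target frame: (17406389/30000) × (50) = 17406389/600 ≈ 29010.648 → 29011.

frame 29011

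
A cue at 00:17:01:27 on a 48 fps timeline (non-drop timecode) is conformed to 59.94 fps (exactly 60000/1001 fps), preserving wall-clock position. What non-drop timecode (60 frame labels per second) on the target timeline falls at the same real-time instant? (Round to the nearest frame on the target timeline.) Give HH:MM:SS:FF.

Source frame index: (0×3600 + 17×60 + 1) × 48 + 27 = 49035.
Real time: 49035 / (48) = 16345/16 s.
Target frame: (16345/16) × (60000/1001) = 8756250/143 ≈ 61232.517 → 61233.
At 60 labels/s: frame 61233 → 00:17:00:33.

00:17:00:33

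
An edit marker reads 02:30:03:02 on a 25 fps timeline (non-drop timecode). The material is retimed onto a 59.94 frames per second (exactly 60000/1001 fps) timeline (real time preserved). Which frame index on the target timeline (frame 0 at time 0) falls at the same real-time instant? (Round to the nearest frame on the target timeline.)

frame 539645

Source frame index: (2×3600 + 30×60 + 3) × 25 + 2 = 225077.
Real time: 225077 / (25) = 225077/25 s.
Target frame: (225077/25) × (60000/1001) = 540184800/1001 ≈ 539645.155 → 539645.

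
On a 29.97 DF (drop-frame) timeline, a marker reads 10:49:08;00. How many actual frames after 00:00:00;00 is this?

1167270

As if non-drop at 30 labels/s: (10 × 3600 + 49 × 60 + 8) × 30 + 0 = 1168440.
Minute boundaries passed: 649; those not divisible by 10: 649 − 64 = 585; dropped labels = 2 × 585 = 1170.
Actual frame index = 1168440 − 1170 = 1167270.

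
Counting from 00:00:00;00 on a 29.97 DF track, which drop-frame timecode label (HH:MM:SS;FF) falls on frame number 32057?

Ten DF minutes hold 17982 frames, so frame 32057 lies in block 1 (frames 17982–35963) with 14075 frames into that block.
The block's first minute is 1800 frames and the rest 1798 each; 14075 frames reaches minute 7, so 1 × 18 + 7 × 2 = 32 labels have been skipped so far.
Adding those back, label number 32057 + 32 = 32089 at 30 labels/s is 1069 s + 19 f = 0 h 17 min 49 s frame 19, i.e. 00:17:49;19.

00:17:49;19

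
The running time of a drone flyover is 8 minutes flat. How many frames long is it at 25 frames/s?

8 min = 480 s.
Frames = 480 × 25 = 12000.

12000 frames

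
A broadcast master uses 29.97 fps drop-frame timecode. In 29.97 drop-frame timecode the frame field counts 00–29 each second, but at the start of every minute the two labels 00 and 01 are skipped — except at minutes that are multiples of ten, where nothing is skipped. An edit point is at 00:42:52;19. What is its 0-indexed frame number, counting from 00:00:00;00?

77103

As if non-drop at 30 labels/s: (0 × 3600 + 42 × 60 + 52) × 30 + 19 = 77179.
Minute boundaries passed: 42; those not divisible by 10: 42 − 4 = 38; dropped labels = 2 × 38 = 76.
Actual frame index = 77179 − 76 = 77103.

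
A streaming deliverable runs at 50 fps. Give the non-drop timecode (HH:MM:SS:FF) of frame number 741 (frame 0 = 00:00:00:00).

741 ÷ 50 = 14 full seconds, remainder 41 frames.
14 s = 0 h 0 min 14 s.
Timecode: 00:00:14:41.

00:00:14:41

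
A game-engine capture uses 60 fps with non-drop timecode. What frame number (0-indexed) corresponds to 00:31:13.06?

Total seconds to the label: (0 × 3600 + 31 × 60 + 13) = 1873.
Frame index = 1873 × 60 + 6 = 112386.

frame 112386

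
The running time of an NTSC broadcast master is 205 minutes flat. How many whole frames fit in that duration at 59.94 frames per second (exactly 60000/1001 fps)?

737262 frames

205 min = 12300 s.
Frames = 12300 × 60000/1001 = 738000000/1001 ≈ 737262.7373.
Complete frames: 737262.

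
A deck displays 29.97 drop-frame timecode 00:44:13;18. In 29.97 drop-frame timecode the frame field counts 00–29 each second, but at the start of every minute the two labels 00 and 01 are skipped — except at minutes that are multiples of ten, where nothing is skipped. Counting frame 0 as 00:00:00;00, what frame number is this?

79528

As if non-drop at 30 labels/s: (0 × 3600 + 44 × 60 + 13) × 30 + 18 = 79608.
Minute boundaries passed: 44; those not divisible by 10: 44 − 4 = 40; dropped labels = 2 × 40 = 80.
Actual frame index = 79608 − 80 = 79528.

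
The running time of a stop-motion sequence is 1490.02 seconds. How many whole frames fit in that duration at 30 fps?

44700 frames

Frames = 1490.02 × 30 = 223503/5 ≈ 44700.6000.
Complete frames: 44700.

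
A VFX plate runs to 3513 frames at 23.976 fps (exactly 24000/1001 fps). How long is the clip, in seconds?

146.521375 seconds

Running time = 3513 / (24000/1001) = 146.521375 s.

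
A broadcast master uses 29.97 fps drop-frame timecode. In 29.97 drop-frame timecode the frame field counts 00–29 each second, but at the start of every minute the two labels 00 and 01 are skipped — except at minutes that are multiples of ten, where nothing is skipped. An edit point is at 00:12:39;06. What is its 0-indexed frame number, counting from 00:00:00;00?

As if non-drop at 30 labels/s: (0 × 3600 + 12 × 60 + 39) × 30 + 6 = 22776.
Minute boundaries passed: 12; those not divisible by 10: 12 − 1 = 11; dropped labels = 2 × 11 = 22.
Actual frame index = 22776 − 22 = 22754.

22754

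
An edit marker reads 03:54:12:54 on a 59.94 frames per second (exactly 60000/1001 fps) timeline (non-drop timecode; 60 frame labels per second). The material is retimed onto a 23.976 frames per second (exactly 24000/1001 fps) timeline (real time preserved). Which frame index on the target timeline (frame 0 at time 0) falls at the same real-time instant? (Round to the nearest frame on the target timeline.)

frame 337270

Source frame index: (3×3600 + 54×60 + 12) × 60 + 54 = 843174.
Real time: 843174 / (60000/1001) = 140669529/10000 s.
Target frame: (140669529/10000) × (24000/1001) = 1686348/5 ≈ 337269.600 → 337270.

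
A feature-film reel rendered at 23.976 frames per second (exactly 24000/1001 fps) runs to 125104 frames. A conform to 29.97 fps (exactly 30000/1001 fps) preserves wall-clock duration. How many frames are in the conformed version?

156380 frames

Target frames = source frames × (target rate / source rate) = 125104 × (30000/1001)/(24000/1001) = 125104 × 5/4 = 156380.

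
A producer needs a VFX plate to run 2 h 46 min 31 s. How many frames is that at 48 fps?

479568 frames

2 h 46 min 31 s = 9991 s.
Frames = 9991 × 48 = 479568.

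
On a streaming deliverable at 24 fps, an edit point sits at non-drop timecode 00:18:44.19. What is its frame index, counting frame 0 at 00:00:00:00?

Total seconds to the label: (0 × 3600 + 18 × 60 + 44) = 1124.
Frame index = 1124 × 24 + 19 = 26995.

26995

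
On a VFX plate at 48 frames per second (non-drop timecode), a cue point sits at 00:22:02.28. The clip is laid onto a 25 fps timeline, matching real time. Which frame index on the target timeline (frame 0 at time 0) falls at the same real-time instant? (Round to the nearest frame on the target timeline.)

Source frame index: (0×3600 + 22×60 + 2) × 48 + 28 = 63484.
Real time: 63484 / (48) = 15871/12 s.
Target frame: (15871/12) × (25) = 396775/12 ≈ 33064.583 → 33065.

frame 33065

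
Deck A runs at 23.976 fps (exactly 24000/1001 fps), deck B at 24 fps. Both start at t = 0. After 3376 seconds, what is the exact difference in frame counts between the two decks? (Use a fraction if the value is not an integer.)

81024/1001 frames

A emits 24000/1001 × 3376 = 81024000/1001 frames; B emits 24 × 3376 = 81024.
Difference = 81024/1001 frames (≈ 80.9431); B is ahead of A.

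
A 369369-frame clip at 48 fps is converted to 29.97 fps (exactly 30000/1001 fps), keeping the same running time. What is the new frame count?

230625 frames

Target frames = source frames × (target rate / source rate) = 369369 × (30000/1001)/(48) = 369369 × 625/1001 = 230625.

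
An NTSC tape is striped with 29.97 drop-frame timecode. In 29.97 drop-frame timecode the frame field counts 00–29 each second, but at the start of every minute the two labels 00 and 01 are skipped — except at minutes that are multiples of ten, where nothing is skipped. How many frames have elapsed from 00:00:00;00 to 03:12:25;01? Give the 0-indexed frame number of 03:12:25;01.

As if non-drop at 30 labels/s: (3 × 3600 + 12 × 60 + 25) × 30 + 1 = 346351.
Minute boundaries passed: 192; those not divisible by 10: 192 − 19 = 173; dropped labels = 2 × 173 = 346.
Actual frame index = 346351 − 346 = 346005.

346005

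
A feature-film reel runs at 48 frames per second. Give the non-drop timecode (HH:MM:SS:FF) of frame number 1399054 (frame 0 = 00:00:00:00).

1399054 ÷ 48 = 29146 full seconds, remainder 46 frames.
29146 s = 8 h 5 min 46 s.
Timecode: 08:05:46:46.

08:05:46:46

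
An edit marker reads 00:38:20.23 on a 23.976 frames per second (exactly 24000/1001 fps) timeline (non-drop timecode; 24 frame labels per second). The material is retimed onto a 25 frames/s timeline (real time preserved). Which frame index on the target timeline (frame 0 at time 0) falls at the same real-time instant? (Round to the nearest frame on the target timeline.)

frame 57581

Source frame index: (0×3600 + 38×60 + 20) × 24 + 23 = 55223.
Real time: 55223 / (24000/1001) = 55278223/24000 s.
Target frame: (55278223/24000) × (25) = 55278223/960 ≈ 57581.482 → 57581.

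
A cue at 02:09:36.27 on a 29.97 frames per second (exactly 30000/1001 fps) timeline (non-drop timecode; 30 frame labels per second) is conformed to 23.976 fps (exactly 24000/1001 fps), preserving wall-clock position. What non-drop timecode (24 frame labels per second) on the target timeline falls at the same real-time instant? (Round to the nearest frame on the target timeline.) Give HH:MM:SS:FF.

Source frame index: (2×3600 + 9×60 + 36) × 30 + 27 = 233307.
Real time: 233307 / (30000/1001) = 77846769/10000 s.
Target frame: (77846769/10000) × (24000/1001) = 933228/5 ≈ 186645.600 → 186646.
At 24 labels/s: frame 186646 → 02:09:36:22.

02:09:36:22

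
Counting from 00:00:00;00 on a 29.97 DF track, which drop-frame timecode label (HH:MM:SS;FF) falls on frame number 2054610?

Ten DF minutes hold 17982 frames, so frame 2054610 lies in block 114 (frames 2049948–2067929) with 4662 frames into that block.
The block's first minute is 1800 frames and the rest 1798 each; 4662 frames reaches minute 2, so 114 × 18 + 2 × 2 = 2056 labels have been skipped so far.
Adding those back, label number 2054610 + 2056 = 2056666 at 30 labels/s is 68555 s + 16 f = 19 h 2 min 35 s frame 16, i.e. 19:02:35;16.

19:02:35;16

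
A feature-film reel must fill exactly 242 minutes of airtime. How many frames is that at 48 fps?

696960 frames

242 min = 14520 s.
Frames = 14520 × 48 = 696960.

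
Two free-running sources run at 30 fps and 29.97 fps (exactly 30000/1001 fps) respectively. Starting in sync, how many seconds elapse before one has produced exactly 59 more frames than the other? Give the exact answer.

The gap grows by |30000/1001 − 30| = 30/1001 frames per second.
Time for a 59-frame gap: 59 ÷ (30/1001) = 59059/30 s.

59059/30 seconds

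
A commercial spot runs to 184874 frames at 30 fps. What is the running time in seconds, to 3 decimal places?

6162.467 seconds

Running time = 184874 × 1/30 = 92437/15 s ≈ 6162.467 s.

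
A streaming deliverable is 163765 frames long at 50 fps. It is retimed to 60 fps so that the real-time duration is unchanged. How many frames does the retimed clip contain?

Target frames = source frames × (target rate / source rate) = 163765 × (60)/(50) = 163765 × 6/5 = 196518.

196518 frames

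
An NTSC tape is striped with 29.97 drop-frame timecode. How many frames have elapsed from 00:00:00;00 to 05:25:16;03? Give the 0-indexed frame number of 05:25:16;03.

As if non-drop at 30 labels/s: (5 × 3600 + 25 × 60 + 16) × 30 + 3 = 585483.
Minute boundaries passed: 325; those not divisible by 10: 325 − 32 = 293; dropped labels = 2 × 293 = 586.
Actual frame index = 585483 − 586 = 584897.

584897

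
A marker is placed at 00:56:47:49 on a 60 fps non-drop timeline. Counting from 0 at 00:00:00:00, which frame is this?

Total seconds to the label: (0 × 3600 + 56 × 60 + 47) = 3407.
Frame index = 3407 × 60 + 49 = 204469.

204469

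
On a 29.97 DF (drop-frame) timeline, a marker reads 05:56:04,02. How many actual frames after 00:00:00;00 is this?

640280

Complete 10-minute blocks: 35, each 17982 frames → 629370.
Remaining 6 whole minutes in the current block: 1800 + 5 × 1798 = 10790 frames.
Within the current minute: 4 × 30 + 2 − 2 = 120 (labels ;00/;01 skipped at this minute). Total = 629370 + 10790 + 120 = 640280.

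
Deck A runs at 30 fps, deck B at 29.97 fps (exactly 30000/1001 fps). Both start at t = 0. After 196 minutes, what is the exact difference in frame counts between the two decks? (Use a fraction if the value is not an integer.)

196 min = 11760 s.
A emits 30 × 11760 = 352800 frames; B emits 30000/1001 × 11760 = 50400000/143.
Difference = 50400/143 frames (≈ 352.4476); B is behind A.

50400/143 frames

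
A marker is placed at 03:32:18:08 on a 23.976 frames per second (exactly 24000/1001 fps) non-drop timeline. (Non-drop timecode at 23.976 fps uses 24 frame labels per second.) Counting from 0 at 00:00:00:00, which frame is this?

305720

Total seconds to the label: (3 × 3600 + 32 × 60 + 18) = 12738.
Frame index = 12738 × 24 + 8 = 305720.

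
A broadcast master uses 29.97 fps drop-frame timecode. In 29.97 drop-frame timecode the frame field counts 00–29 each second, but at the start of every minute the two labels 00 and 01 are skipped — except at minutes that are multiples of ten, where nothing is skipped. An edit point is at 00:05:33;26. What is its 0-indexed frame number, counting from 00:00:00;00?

Complete 10-minute blocks: 0, each 17982 frames → 0.
Remaining 5 whole minutes in the current block: 1800 + 4 × 1798 = 8992 frames.
Within the current minute: 33 × 30 + 26 − 2 = 1014 (labels ;00/;01 skipped at this minute). Total = 0 + 8992 + 1014 = 10006.

10006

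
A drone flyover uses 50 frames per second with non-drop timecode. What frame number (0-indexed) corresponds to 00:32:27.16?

Total seconds to the label: (0 × 3600 + 32 × 60 + 27) = 1947.
Frame index = 1947 × 50 + 16 = 97366.

frame 97366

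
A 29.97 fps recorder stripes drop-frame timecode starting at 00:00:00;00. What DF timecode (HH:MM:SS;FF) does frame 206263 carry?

01:54:42;09

Ten DF minutes hold 17982 frames, so frame 206263 lies in block 11 (frames 197802–215783) with 8461 frames into that block.
The block's first minute is 1800 frames and the rest 1798 each; 8461 frames reaches minute 4, so 11 × 18 + 4 × 2 = 206 labels have been skipped so far.
Adding those back, label number 206263 + 206 = 206469 at 30 labels/s is 6882 s + 9 f = 1 h 54 min 42 s frame 9, i.e. 01:54:42;09.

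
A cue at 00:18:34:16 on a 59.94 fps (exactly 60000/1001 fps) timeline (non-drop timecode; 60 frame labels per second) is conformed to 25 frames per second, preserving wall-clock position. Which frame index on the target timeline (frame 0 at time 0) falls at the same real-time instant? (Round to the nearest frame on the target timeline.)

Source frame index: (0×3600 + 18×60 + 34) × 60 + 16 = 66856.
Real time: 66856 / (60000/1001) = 8365357/7500 s.
Target frame: (8365357/7500) × (25) = 8365357/300 ≈ 27884.523 → 27885.

frame 27885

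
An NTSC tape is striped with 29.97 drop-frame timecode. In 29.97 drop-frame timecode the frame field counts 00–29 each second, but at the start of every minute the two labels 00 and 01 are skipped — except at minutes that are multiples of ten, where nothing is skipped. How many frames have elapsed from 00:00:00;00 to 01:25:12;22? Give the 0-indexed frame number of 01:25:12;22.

153228

As if non-drop at 30 labels/s: (1 × 3600 + 25 × 60 + 12) × 30 + 22 = 153382.
Minute boundaries passed: 85; those not divisible by 10: 85 − 8 = 77; dropped labels = 2 × 77 = 154.
Actual frame index = 153382 − 154 = 153228.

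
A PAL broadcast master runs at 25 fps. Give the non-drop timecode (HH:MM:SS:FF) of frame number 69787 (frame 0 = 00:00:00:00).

00:46:31:12

69787 ÷ 25 = 2791 full seconds, remainder 12 frames.
2791 s = 0 h 46 min 31 s.
Timecode: 00:46:31:12.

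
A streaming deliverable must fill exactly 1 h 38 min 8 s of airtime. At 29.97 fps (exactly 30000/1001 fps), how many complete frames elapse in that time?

1 h 38 min 8 s = 5888 s.
Frames = 5888 × 30000/1001 = 176640000/1001 ≈ 176463.5365.
Complete frames: 176463.

176463 frames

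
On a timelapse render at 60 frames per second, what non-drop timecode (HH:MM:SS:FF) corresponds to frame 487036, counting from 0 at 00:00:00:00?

02:15:17:16

487036 ÷ 60 = 8117 full seconds, remainder 16 frames.
8117 s = 2 h 15 min 17 s.
Timecode: 02:15:17:16.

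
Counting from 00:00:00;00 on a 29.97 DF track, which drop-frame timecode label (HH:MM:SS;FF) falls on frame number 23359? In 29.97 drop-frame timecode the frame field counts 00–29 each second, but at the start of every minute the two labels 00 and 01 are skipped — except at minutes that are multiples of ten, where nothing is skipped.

00:12:59;11

Ten DF minutes hold 17982 frames, so frame 23359 lies in block 1 (frames 17982–35963) with 5377 frames into that block.
The block's first minute is 1800 frames and the rest 1798 each; 5377 frames reaches minute 2, so 1 × 18 + 2 × 2 = 22 labels have been skipped so far.
Adding those back, label number 23359 + 22 = 23381 at 30 labels/s is 779 s + 11 f = 0 h 12 min 59 s frame 11, i.e. 00:12:59;11.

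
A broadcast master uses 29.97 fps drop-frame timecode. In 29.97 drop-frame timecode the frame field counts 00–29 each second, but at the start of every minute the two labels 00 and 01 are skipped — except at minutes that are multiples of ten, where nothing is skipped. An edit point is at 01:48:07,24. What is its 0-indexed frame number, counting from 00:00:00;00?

As if non-drop at 30 labels/s: (1 × 3600 + 48 × 60 + 7) × 30 + 24 = 194634.
Minute boundaries passed: 108; those not divisible by 10: 108 − 10 = 98; dropped labels = 2 × 98 = 196.
Actual frame index = 194634 − 196 = 194438.

194438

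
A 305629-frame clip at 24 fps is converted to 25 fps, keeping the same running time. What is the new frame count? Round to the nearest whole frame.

Frames at target rate = 305629 × (25) / (24) = 7640725/24 ≈ 318363.542.
Nearest whole frame: 318364.

318364 frames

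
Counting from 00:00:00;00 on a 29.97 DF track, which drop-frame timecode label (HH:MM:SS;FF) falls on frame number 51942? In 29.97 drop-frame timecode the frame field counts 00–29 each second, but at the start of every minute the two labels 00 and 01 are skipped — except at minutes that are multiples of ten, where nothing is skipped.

Each 10-minute DF block holds 10 × 60 × 30 − 9 × 2 = 17982 frames. 51942 ÷ 17982 → 2 full blocks, remainder 15978.
Within the partial block the first minute is 1800 frames and each further minute 1798, so 8 further minute boundaries passed. Total skipped labels = 18 × 2 + 2 × 8 = 52.
Non-drop label index = 51942 + 52 = 51994; at 30 labels/s that is 00:28:53:04, i.e. DF 00:28:53;04.

00:28:53;04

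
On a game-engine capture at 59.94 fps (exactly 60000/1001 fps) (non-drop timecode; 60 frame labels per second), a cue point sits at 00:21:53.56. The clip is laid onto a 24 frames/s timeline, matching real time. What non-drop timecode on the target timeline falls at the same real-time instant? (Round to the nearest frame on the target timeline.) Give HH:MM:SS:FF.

00:21:55:06

Source frame index: (0×3600 + 21×60 + 53) × 60 + 56 = 78836.
Real time: 78836 / (60000/1001) = 19728709/15000 s.
Target frame: (19728709/15000) × (24) = 19728709/625 ≈ 31565.934 → 31566.
At 24 labels/s: frame 31566 → 00:21:55:06.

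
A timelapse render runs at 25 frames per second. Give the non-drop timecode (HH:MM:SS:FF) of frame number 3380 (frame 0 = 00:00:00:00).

3380 ÷ 25 = 135 full seconds, remainder 5 frames.
135 s = 0 h 2 min 15 s.
Timecode: 00:02:15:05.

00:02:15:05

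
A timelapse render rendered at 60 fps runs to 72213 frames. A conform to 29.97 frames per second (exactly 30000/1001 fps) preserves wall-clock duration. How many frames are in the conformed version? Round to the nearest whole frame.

Frames at target rate = 72213 × (30000/1001) / (60) = 36106500/1001 ≈ 36070.430.
Nearest whole frame: 36070.

36070 frames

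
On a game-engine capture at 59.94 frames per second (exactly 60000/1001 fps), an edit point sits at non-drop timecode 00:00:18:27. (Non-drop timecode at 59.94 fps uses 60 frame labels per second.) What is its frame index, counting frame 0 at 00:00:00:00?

Total seconds to the label: (0 × 3600 + 0 × 60 + 18) = 18.
Frame index = 18 × 60 + 27 = 1107.

1107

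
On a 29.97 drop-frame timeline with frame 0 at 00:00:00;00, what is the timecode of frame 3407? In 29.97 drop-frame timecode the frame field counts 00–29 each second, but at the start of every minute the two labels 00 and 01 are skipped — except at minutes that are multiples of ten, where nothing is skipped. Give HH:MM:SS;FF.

00:01:53;19

Each 10-minute DF block holds 10 × 60 × 30 − 9 × 2 = 17982 frames. 3407 ÷ 17982 → 0 full blocks, remainder 3407.
Within the partial block the first minute is 1800 frames and each further minute 1798, so 1 further minute boundary passed. Total skipped labels = 18 × 0 + 2 × 1 = 2.
Non-drop label index = 3407 + 2 = 3409; at 30 labels/s that is 00:01:53:19, i.e. DF 00:01:53;19.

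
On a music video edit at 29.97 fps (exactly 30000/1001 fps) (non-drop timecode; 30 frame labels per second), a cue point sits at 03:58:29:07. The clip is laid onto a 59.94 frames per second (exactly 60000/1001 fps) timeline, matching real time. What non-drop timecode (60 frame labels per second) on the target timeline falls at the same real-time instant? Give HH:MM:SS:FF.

Source frame index: (3×3600 + 58×60 + 29) × 30 + 7 = 429277.
Real time: 429277 / (30000/1001) = 429706277/30000 s.
Target frame: (429706277/30000) × (60000/1001) = 858554.
At 60 labels/s: frame 858554 → 03:58:29:14.

03:58:29:14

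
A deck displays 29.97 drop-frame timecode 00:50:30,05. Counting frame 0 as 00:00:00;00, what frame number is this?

90815

Complete 10-minute blocks: 5, each 17982 frames → 89910.
Remaining 0 whole minutes in the current block: 0 frames.
Within the current minute: 30 × 30 + 5 = 905. Total = 89910 + 0 + 905 = 90815.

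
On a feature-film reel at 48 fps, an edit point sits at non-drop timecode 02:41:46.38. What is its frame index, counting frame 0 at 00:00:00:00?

Total seconds to the label: (2 × 3600 + 41 × 60 + 46) = 9706.
Frame index = 9706 × 48 + 38 = 465926.

465926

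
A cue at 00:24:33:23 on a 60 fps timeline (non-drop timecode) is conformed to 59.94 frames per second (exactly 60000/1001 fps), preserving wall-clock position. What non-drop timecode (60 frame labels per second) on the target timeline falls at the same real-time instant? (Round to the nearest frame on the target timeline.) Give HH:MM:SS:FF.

00:24:31:55

Source frame index: (0×3600 + 24×60 + 33) × 60 + 23 = 88403.
Real time: 88403 / (60) = 88403/60 s.
Target frame: (88403/60) × (60000/1001) = 12629000/143 ≈ 88314.685 → 88315.
At 60 labels/s: frame 88315 → 00:24:31:55.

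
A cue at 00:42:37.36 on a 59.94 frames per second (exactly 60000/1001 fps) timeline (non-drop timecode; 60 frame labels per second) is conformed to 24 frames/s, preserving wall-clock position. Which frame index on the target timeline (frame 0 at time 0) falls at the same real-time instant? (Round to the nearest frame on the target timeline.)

Source frame index: (0×3600 + 42×60 + 37) × 60 + 36 = 153456.
Real time: 153456 / (60000/1001) = 3200197/1250 s.
Target frame: (3200197/1250) × (24) = 38402364/625 ≈ 61443.782 → 61444.

frame 61444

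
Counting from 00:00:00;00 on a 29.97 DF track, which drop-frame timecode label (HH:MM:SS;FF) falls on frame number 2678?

Ten DF minutes hold 17982 frames, so frame 2678 lies in block 0 (frames 0–17981) with 2678 frames into that block.
The block's first minute is 1800 frames and the rest 1798 each; 2678 frames reaches minute 1, so 0 × 18 + 1 × 2 = 2 labels have been skipped so far.
Adding those back, label number 2678 + 2 = 2680 at 30 labels/s is 89 s + 10 f = 0 h 1 min 29 s frame 10, i.e. 00:01:29;10.

00:01:29;10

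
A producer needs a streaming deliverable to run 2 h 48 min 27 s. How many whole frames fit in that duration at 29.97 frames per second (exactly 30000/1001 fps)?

2 h 48 min 27 s = 10107 s.
Frames = 10107 × 30000/1001 = 303210000/1001 ≈ 302907.0929.
Complete frames: 302907.

302907 frames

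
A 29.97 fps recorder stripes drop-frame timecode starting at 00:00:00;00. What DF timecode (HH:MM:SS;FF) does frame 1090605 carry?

10:06:29;27

Each 10-minute DF block holds 10 × 60 × 30 − 9 × 2 = 17982 frames. 1090605 ÷ 17982 → 60 full blocks, remainder 11685.
Within the partial block the first minute is 1800 frames and each further minute 1798, so 6 further minute boundaries passed. Total skipped labels = 18 × 60 + 2 × 6 = 1092.
Non-drop label index = 1090605 + 1092 = 1091697; at 30 labels/s that is 10:06:29:27, i.e. DF 10:06:29;27.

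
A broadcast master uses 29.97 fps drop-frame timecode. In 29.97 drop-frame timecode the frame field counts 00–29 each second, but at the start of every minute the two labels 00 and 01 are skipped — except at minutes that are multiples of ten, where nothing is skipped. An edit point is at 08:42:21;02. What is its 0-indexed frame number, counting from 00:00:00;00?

As if non-drop at 30 labels/s: (8 × 3600 + 42 × 60 + 21) × 30 + 2 = 940232.
Minute boundaries passed: 522; those not divisible by 10: 522 − 52 = 470; dropped labels = 2 × 470 = 940.
Actual frame index = 940232 − 940 = 939292.

939292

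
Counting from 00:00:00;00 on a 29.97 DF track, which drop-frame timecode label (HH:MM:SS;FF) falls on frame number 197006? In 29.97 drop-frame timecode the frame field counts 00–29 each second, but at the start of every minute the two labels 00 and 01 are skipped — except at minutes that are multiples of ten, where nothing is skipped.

01:49:33;14

Each 10-minute DF block holds 10 × 60 × 30 − 9 × 2 = 17982 frames. 197006 ÷ 17982 → 10 full blocks, remainder 17186.
Within the partial block the first minute is 1800 frames and each further minute 1798, so 9 further minute boundaries passed. Total skipped labels = 18 × 10 + 2 × 9 = 198.
Non-drop label index = 197006 + 198 = 197204; at 30 labels/s that is 01:49:33:14, i.e. DF 01:49:33;14.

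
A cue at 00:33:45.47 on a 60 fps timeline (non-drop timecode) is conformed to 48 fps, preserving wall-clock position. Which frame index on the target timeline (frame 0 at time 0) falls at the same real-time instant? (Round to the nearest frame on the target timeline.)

Source frame index: (0×3600 + 33×60 + 45) × 60 + 47 = 121547.
Real time: 121547 / (60) = 121547/60 s.
Target frame: (121547/60) × (48) = 486188/5 ≈ 97237.600 → 97238.

frame 97238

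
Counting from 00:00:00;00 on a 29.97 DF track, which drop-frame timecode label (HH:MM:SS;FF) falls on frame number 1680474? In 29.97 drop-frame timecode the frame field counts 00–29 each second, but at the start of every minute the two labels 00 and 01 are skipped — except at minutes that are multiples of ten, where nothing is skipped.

Ten DF minutes hold 17982 frames, so frame 1680474 lies in block 93 (frames 1672326–1690307) with 8148 frames into that block.
The block's first minute is 1800 frames and the rest 1798 each; 8148 frames reaches minute 4, so 93 × 18 + 4 × 2 = 1682 labels have been skipped so far.
Adding those back, label number 1680474 + 1682 = 1682156 at 30 labels/s is 56071 s + 26 f = 15 h 34 min 31 s frame 26, i.e. 15:34:31;26.

15:34:31;26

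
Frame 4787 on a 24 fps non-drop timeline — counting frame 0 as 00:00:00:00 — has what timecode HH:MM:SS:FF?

4787 ÷ 24 = 199 full seconds, remainder 11 frames.
199 s = 0 h 3 min 19 s.
Timecode: 00:03:19:11.

00:03:19:11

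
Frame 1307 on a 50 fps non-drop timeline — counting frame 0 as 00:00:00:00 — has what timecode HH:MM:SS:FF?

00:00:26:07

1307 ÷ 50 = 26 full seconds, remainder 7 frames.
26 s = 0 h 0 min 26 s.
Timecode: 00:00:26:07.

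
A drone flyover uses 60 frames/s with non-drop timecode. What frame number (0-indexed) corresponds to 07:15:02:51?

frame 1566171

Total seconds to the label: (7 × 3600 + 15 × 60 + 2) = 26102.
Frame index = 26102 × 60 + 51 = 1566171.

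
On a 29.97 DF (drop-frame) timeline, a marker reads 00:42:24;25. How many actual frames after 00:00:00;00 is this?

As if non-drop at 30 labels/s: (0 × 3600 + 42 × 60 + 24) × 30 + 25 = 76345.
Minute boundaries passed: 42; those not divisible by 10: 42 − 4 = 38; dropped labels = 2 × 38 = 76.
Actual frame index = 76345 − 76 = 76269.

76269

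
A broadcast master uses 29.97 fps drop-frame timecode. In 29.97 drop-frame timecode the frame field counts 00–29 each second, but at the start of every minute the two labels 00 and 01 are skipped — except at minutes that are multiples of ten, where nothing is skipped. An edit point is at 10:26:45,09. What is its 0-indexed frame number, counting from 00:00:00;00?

1127031

As if non-drop at 30 labels/s: (10 × 3600 + 26 × 60 + 45) × 30 + 9 = 1128159.
Minute boundaries passed: 626; those not divisible by 10: 626 − 62 = 564; dropped labels = 2 × 564 = 1128.
Actual frame index = 1128159 − 1128 = 1127031.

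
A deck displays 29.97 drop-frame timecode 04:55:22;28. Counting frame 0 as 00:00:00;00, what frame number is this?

531156

Complete 10-minute blocks: 29, each 17982 frames → 521478.
Remaining 5 whole minutes in the current block: 1800 + 4 × 1798 = 8992 frames.
Within the current minute: 22 × 30 + 28 − 2 = 686 (labels ;00/;01 skipped at this minute). Total = 521478 + 8992 + 686 = 531156.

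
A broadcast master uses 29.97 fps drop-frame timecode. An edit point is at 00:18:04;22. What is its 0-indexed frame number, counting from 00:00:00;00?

As if non-drop at 30 labels/s: (0 × 3600 + 18 × 60 + 4) × 30 + 22 = 32542.
Minute boundaries passed: 18; those not divisible by 10: 18 − 1 = 17; dropped labels = 2 × 17 = 34.
Actual frame index = 32542 − 34 = 32508.

32508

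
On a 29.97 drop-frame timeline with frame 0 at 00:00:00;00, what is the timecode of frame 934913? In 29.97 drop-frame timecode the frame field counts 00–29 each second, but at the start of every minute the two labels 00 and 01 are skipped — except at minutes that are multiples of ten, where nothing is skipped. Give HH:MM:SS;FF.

08:39:54;29

Each 10-minute DF block holds 10 × 60 × 30 − 9 × 2 = 17982 frames. 934913 ÷ 17982 → 51 full blocks, remainder 17831.
Within the partial block the first minute is 1800 frames and each further minute 1798, so 9 further minute boundaries passed. Total skipped labels = 18 × 51 + 2 × 9 = 936.
Non-drop label index = 934913 + 936 = 935849; at 30 labels/s that is 08:39:54:29, i.e. DF 08:39:54;29.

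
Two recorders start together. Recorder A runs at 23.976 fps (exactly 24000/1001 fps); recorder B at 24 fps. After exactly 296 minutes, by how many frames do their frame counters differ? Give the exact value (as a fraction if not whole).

426240/1001 frames

296 min = 17760 s.
A emits 24000/1001 × 17760 = 426240000/1001 frames; B emits 24 × 17760 = 426240.
Difference = 426240/1001 frames (≈ 425.8142); B is ahead of A.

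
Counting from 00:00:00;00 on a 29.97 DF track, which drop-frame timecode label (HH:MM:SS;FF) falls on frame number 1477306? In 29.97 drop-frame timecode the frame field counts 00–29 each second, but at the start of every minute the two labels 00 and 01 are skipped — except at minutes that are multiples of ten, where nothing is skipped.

13:41:32;24

Ten DF minutes hold 17982 frames, so frame 1477306 lies in block 82 (frames 1474524–1492505) with 2782 frames into that block.
The block's first minute is 1800 frames and the rest 1798 each; 2782 frames reaches minute 1, so 82 × 18 + 1 × 2 = 1478 labels have been skipped so far.
Adding those back, label number 1477306 + 1478 = 1478784 at 30 labels/s is 49292 s + 24 f = 13 h 41 min 32 s frame 24, i.e. 13:41:32;24.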